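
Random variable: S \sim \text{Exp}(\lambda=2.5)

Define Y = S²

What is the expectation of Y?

E[S²] = Var(S) + (E[S])² = 0.16 + 0.16 = 0.32

0.32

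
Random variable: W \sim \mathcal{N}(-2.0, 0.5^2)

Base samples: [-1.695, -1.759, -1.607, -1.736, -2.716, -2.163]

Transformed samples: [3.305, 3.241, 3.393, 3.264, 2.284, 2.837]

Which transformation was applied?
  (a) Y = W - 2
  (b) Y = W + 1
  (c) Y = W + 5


Checking option (c) Y = W + 5:
  W = -1.695 -> Y = 3.305 ✓
  W = -1.759 -> Y = 3.241 ✓
  W = -1.607 -> Y = 3.393 ✓
All samples match this transformation.

(c) W + 5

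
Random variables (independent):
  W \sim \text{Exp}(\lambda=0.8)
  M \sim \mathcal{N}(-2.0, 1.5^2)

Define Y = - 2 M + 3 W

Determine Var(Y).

For independent RVs: Var(aX + bY) = a²Var(X) + b²Var(Y)
Var(W) = 1.5625
Var(M) = 2.25
Var(Y) = 3²*1.5625 + (-2)²*2.25
= 9*1.5625 + 4*2.25 = 23.0625

23.0625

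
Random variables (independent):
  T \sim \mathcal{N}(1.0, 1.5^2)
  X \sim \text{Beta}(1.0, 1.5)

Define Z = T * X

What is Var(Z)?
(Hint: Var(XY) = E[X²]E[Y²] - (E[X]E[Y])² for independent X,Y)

Var(XY) = E[X²]E[Y²] - (E[X]E[Y])²
E[T] = 1, Var(T) = 2.25
E[X] = 0.4, Var(X) = 0.068571429
E[T²] = 2.25 + 1² = 3.25
E[X²] = 0.068571429 + 0.4² = 0.22857143
Var(Z) = 3.25*0.22857143 - (1*0.4)²
= 0.74285714 - 0.16 = 0.58285714

0.58285714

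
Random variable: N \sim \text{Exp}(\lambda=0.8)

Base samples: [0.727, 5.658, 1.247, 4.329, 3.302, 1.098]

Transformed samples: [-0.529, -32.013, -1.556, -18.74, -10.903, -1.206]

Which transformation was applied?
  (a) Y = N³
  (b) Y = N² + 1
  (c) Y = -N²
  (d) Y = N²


Checking option (c) Y = -N²:
  N = 0.727 -> Y = -0.529 ✓
  N = 5.658 -> Y = -32.013 ✓
  N = 1.247 -> Y = -1.556 ✓
All samples match this transformation.

(c) -N²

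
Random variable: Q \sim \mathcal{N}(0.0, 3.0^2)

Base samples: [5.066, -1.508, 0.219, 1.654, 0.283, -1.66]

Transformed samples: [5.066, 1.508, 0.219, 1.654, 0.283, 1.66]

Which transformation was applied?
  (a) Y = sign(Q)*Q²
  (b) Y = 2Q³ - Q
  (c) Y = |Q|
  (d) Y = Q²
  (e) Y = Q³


Checking option (c) Y = |Q|:
  Q = 5.066 -> Y = 5.066 ✓
  Q = -1.508 -> Y = 1.508 ✓
  Q = 0.219 -> Y = 0.219 ✓
All samples match this transformation.

(c) |Q|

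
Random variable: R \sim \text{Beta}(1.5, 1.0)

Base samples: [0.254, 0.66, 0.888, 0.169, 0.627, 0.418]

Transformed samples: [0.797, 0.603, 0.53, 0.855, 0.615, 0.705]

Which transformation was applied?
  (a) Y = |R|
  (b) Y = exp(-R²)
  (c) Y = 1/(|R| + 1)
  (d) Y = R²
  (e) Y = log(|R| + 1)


Checking option (c) Y = 1/(|R| + 1):
  R = 0.254 -> Y = 0.797 ✓
  R = 0.66 -> Y = 0.603 ✓
  R = 0.888 -> Y = 0.53 ✓
All samples match this transformation.

(c) 1/(|R| + 1)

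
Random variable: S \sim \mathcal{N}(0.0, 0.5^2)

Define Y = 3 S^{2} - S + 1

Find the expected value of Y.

E[Y] = 3*E[S²] - 1*E[S] + 1
E[S] = 0
E[S²] = Var(S) + (E[S])² = 0.25 + 0 = 0.25
E[Y] = 3*0.25 - 1*0 + 1 = 1.75

1.75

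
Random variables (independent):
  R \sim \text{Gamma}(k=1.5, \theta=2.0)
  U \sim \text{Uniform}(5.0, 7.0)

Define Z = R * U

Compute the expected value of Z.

For independent RVs: E[XY] = E[X]*E[Y]
E[R] = 3
E[U] = 6
E[Z] = 3 * 6 = 18

18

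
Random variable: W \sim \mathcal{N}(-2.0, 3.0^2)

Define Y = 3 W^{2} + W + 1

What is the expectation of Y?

E[Y] = 3*E[W²] + 1*E[W] + 1
E[W] = -2
E[W²] = Var(W) + (E[W])² = 9 + 4 = 13
E[Y] = 3*13 + 1*(-2) + 1 = 38

38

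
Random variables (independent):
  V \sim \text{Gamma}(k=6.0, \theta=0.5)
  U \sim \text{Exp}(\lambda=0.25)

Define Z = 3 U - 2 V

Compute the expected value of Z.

E[Z] = -2*E[V] + 3*E[U]
E[V] = 3
E[U] = 4
E[Z] = -2*3 + 3*4 = 6

6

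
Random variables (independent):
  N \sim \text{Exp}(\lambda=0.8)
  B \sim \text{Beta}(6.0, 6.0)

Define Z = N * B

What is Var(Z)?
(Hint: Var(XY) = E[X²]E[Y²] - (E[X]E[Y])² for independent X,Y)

Var(XY) = E[X²]E[Y²] - (E[X]E[Y])²
E[N] = 1.25, Var(N) = 1.5625
E[B] = 0.5, Var(B) = 0.019230769
E[N²] = 1.5625 + 1.25² = 3.125
E[B²] = 0.019230769 + 0.5² = 0.26923077
Var(Z) = 3.125*0.26923077 - (1.25*0.5)²
= 0.84134615 - 0.390625 = 0.45072115

0.45072115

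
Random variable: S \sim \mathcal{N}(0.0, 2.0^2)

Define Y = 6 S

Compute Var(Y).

For Y = aS + b: Var(Y) = a² * Var(S)
Var(S) = 2.0^2 = 4
Var(Y) = 6² * 4 = 36 * 4 = 144

144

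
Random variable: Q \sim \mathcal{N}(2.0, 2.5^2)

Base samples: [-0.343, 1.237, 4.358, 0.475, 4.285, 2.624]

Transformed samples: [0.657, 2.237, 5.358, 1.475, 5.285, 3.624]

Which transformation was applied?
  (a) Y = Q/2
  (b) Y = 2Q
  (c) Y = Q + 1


Checking option (c) Y = Q + 1:
  Q = -0.343 -> Y = 0.657 ✓
  Q = 1.237 -> Y = 2.237 ✓
  Q = 4.358 -> Y = 5.358 ✓
All samples match this transformation.

(c) Q + 1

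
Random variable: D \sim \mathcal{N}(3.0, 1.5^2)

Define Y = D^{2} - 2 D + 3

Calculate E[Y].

E[Y] = 1*E[D²] - 2*E[D] + 3
E[D] = 3
E[D²] = Var(D) + (E[D])² = 2.25 + 9 = 11.25
E[Y] = 1*11.25 - 2*3 + 3 = 8.25

8.25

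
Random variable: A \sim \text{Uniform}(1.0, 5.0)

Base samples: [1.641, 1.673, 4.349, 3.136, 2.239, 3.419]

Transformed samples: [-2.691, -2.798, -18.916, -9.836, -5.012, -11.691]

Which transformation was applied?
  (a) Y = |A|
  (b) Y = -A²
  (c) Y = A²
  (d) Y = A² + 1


Checking option (b) Y = -A²:
  A = 1.641 -> Y = -2.691 ✓
  A = 1.673 -> Y = -2.798 ✓
  A = 4.349 -> Y = -18.916 ✓
All samples match this transformation.

(b) -A²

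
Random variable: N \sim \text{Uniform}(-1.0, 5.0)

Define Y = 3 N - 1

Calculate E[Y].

For Y = 3N - 1:
E[Y] = 3 * E[N] - 1
E[N] = (-1 + 5)/2 = 2
E[Y] = 3 * 2 - 1 = 5

5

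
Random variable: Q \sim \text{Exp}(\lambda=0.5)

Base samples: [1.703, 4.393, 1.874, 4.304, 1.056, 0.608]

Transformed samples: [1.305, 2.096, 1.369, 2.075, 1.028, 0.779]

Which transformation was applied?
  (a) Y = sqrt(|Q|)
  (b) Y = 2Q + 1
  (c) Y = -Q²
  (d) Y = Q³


Checking option (a) Y = sqrt(|Q|):
  Q = 1.703 -> Y = 1.305 ✓
  Q = 4.393 -> Y = 2.096 ✓
  Q = 1.874 -> Y = 1.369 ✓
All samples match this transformation.

(a) sqrt(|Q|)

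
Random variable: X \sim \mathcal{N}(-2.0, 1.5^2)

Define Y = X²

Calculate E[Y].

E[X²] = Var(X) + (E[X])² = 2.25 + 4 = 6.25

6.25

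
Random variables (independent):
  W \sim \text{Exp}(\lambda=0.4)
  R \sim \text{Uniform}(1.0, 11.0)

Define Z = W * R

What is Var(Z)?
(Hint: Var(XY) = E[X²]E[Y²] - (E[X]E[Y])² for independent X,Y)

Var(XY) = E[X²]E[Y²] - (E[X]E[Y])²
E[W] = 2.5, Var(W) = 6.25
E[R] = 6, Var(R) = 8.3333333
E[W²] = 6.25 + 2.5² = 12.5
E[R²] = 8.3333333 + 6² = 44.333333
Var(Z) = 12.5*44.333333 - (2.5*6)²
= 554.16667 - 225 = 329.16667

329.16667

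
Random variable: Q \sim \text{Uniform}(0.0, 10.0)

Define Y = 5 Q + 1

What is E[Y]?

For Y = 5Q + 1:
E[Y] = 5 * E[Q] + 1
E[Q] = (0 + 10)/2 = 5
E[Y] = 5 * 5 + 1 = 26

26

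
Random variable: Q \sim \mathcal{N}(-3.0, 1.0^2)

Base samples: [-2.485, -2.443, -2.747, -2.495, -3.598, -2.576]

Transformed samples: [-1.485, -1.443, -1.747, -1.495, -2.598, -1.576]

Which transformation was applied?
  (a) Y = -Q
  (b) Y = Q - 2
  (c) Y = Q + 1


Checking option (c) Y = Q + 1:
  Q = -2.485 -> Y = -1.485 ✓
  Q = -2.443 -> Y = -1.443 ✓
  Q = -2.747 -> Y = -1.747 ✓
All samples match this transformation.

(c) Q + 1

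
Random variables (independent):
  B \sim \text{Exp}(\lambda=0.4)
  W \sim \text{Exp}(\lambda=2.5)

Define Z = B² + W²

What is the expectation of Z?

E[Z] = E[B²] + E[W²]
E[B²] = Var(B) + E[B]² = 6.25 + 6.25 = 12.5
E[W²] = Var(W) + E[W]² = 0.16 + 0.16 = 0.32
E[Z] = 12.5 + 0.32 = 12.82

12.82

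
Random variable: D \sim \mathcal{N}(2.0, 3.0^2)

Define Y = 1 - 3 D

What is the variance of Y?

For Y = aD + b: Var(Y) = a² * Var(D)
Var(D) = 3.0^2 = 9
Var(Y) = (-3)² * 9 = 9 * 9 = 81

81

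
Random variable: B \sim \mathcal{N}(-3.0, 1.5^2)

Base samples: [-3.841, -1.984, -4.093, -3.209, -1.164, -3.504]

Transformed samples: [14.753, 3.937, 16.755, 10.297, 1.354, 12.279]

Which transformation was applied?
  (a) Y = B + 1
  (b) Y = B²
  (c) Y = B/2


Checking option (b) Y = B²:
  B = -3.841 -> Y = 14.753 ✓
  B = -1.984 -> Y = 3.937 ✓
  B = -4.093 -> Y = 16.755 ✓
All samples match this transformation.

(b) B²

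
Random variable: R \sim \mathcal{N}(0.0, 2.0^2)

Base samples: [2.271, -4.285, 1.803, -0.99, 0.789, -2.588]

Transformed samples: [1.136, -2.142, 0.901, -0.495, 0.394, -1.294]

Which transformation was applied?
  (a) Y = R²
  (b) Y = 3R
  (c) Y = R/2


Checking option (c) Y = R/2:
  R = 2.271 -> Y = 1.136 ✓
  R = -4.285 -> Y = -2.142 ✓
  R = 1.803 -> Y = 0.901 ✓
All samples match this transformation.

(c) R/2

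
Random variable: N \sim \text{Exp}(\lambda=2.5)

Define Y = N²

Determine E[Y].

E[N²] = Var(N) + (E[N])² = 0.16 + 0.16 = 0.32

0.32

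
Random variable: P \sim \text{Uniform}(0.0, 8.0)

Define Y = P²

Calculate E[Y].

Using E[X²] = Var(X) + (E[X])²:
E[P] = 4
Var(P) = (8 - 0)^2/12 = 5.3333333
E[P²] = 5.3333333 + 4² = 5.3333333 + 16 = 21.333333

21.333333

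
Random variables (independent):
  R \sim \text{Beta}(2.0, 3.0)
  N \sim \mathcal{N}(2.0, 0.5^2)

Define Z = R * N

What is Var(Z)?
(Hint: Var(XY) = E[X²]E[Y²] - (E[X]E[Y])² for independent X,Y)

Var(XY) = E[X²]E[Y²] - (E[X]E[Y])²
E[R] = 0.4, Var(R) = 0.04
E[N] = 2, Var(N) = 0.25
E[R²] = 0.04 + 0.4² = 0.2
E[N²] = 0.25 + 2² = 4.25
Var(Z) = 0.2*4.25 - (0.4*2)²
= 0.85 - 0.64 = 0.21

0.21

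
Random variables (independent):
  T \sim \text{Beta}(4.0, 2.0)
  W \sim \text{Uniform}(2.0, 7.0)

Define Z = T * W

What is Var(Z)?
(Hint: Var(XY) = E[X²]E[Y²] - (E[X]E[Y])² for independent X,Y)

Var(XY) = E[X²]E[Y²] - (E[X]E[Y])²
E[T] = 0.66666667, Var(T) = 0.031746032
E[W] = 4.5, Var(W) = 2.0833333
E[T²] = 0.031746032 + 0.66666667² = 0.47619048
E[W²] = 2.0833333 + 4.5² = 22.333333
Var(Z) = 0.47619048*22.333333 - (0.66666667*4.5)²
= 10.634921 - 9 = 1.6349206

1.6349206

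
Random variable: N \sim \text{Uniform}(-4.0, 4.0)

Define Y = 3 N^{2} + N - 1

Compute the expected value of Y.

E[Y] = 3*E[N²] + 1*E[N] - 1
E[N] = 0
E[N²] = Var(N) + (E[N])² = 5.3333333 + 0 = 5.3333333
E[Y] = 3*5.3333333 + 1*0 - 1 = 15

15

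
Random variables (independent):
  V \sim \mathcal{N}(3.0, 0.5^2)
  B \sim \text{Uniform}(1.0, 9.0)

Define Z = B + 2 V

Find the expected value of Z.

E[Z] = 2*E[V] + 1*E[B]
E[V] = 3
E[B] = 5
E[Z] = 2*3 + 1*5 = 11

11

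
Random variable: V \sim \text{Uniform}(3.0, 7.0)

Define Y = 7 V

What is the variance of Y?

For Y = aV + b: Var(Y) = a² * Var(V)
Var(V) = (7 - 3)^2/12 = 1.3333333
Var(Y) = 7² * 1.3333333 = 49 * 1.3333333 = 65.333333

65.333333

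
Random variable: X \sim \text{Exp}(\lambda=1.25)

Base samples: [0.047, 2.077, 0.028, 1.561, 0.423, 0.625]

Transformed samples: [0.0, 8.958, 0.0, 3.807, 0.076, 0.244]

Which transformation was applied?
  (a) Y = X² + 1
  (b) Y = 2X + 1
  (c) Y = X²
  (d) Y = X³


Checking option (d) Y = X³:
  X = 0.047 -> Y = 0.0 ✓
  X = 2.077 -> Y = 8.958 ✓
  X = 0.028 -> Y = 0.0 ✓
All samples match this transformation.

(d) X³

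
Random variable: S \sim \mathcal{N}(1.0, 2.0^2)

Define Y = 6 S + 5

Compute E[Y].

For Y = 6S + 5:
E[Y] = 6 * E[S] + 5
E[S] = 1.0 = 1
E[Y] = 6 * 1 + 5 = 11

11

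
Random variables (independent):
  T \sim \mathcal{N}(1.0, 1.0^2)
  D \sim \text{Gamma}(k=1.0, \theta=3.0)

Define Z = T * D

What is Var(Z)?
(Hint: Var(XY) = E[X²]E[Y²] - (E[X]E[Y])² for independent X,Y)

Var(XY) = E[X²]E[Y²] - (E[X]E[Y])²
E[T] = 1, Var(T) = 1
E[D] = 3, Var(D) = 9
E[T²] = 1 + 1² = 2
E[D²] = 9 + 3² = 18
Var(Z) = 2*18 - (1*3)²
= 36 - 9 = 27

27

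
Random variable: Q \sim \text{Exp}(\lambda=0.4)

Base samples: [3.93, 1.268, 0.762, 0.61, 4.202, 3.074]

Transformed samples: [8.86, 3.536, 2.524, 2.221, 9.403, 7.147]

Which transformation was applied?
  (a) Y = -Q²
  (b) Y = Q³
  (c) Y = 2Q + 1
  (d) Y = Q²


Checking option (c) Y = 2Q + 1:
  Q = 3.93 -> Y = 8.86 ✓
  Q = 1.268 -> Y = 3.536 ✓
  Q = 0.762 -> Y = 2.524 ✓
All samples match this transformation.

(c) 2Q + 1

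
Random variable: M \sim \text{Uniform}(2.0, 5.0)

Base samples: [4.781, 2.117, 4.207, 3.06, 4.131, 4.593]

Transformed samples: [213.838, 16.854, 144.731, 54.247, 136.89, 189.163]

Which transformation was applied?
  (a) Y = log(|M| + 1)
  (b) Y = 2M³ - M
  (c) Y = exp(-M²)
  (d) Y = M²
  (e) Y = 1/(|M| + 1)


Checking option (b) Y = 2M³ - M:
  M = 4.781 -> Y = 213.838 ✓
  M = 2.117 -> Y = 16.854 ✓
  M = 4.207 -> Y = 144.731 ✓
All samples match this transformation.

(b) 2M³ - M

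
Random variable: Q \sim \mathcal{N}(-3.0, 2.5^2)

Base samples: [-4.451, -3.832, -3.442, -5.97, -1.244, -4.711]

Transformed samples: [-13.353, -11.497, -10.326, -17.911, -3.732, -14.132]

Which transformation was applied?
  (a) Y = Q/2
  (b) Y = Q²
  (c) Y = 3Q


Checking option (c) Y = 3Q:
  Q = -4.451 -> Y = -13.353 ✓
  Q = -3.832 -> Y = -11.497 ✓
  Q = -3.442 -> Y = -10.326 ✓
All samples match this transformation.

(c) 3Q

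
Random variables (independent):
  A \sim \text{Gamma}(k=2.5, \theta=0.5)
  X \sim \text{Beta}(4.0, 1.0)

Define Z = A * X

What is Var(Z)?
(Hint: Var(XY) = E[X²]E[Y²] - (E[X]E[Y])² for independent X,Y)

Var(XY) = E[X²]E[Y²] - (E[X]E[Y])²
E[A] = 1.25, Var(A) = 0.625
E[X] = 0.8, Var(X) = 0.026666667
E[A²] = 0.625 + 1.25² = 2.1875
E[X²] = 0.026666667 + 0.8² = 0.66666667
Var(Z) = 2.1875*0.66666667 - (1.25*0.8)²
= 1.4583333 - 1 = 0.45833333

0.45833333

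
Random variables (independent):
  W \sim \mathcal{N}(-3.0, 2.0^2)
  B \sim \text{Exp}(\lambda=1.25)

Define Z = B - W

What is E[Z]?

E[Z] = -1*E[W] + 1*E[B]
E[W] = -3
E[B] = 0.8
E[Z] = -1*(-3) + 1*0.8 = 3.8

3.8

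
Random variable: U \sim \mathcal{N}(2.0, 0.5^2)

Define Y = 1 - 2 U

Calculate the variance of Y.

For Y = aU + b: Var(Y) = a² * Var(U)
Var(U) = 0.5^2 = 0.25
Var(Y) = (-2)² * 0.25 = 4 * 0.25 = 1

1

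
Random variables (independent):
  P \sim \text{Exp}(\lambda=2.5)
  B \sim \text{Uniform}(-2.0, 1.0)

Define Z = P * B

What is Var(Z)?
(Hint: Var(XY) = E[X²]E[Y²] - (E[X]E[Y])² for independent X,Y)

Var(XY) = E[X²]E[Y²] - (E[X]E[Y])²
E[P] = 0.4, Var(P) = 0.16
E[B] = -0.5, Var(B) = 0.75
E[P²] = 0.16 + 0.4² = 0.32
E[B²] = 0.75 + (-0.5)² = 1
Var(Z) = 0.32*1 - (0.4*(-0.5))²
= 0.32 - 0.04 = 0.28

0.28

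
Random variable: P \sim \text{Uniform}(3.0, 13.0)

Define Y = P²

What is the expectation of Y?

Using E[X²] = Var(X) + (E[X])²:
E[P] = 8
Var(P) = (13 - 3)^2/12 = 8.3333333
E[P²] = 8.3333333 + 8² = 8.3333333 + 64 = 72.333333

72.333333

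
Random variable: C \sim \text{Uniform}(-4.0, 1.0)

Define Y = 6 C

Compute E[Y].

For Y = 6C:
E[Y] = 6 * E[C]
E[C] = (-4 + 1)/2 = -1.5
E[Y] = 6 * (-1.5) = -9

-9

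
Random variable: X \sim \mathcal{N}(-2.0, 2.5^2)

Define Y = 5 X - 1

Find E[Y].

For Y = 5X - 1:
E[Y] = 5 * E[X] - 1
E[X] = -2.0 = -2
E[Y] = 5 * (-2) - 1 = -11

-11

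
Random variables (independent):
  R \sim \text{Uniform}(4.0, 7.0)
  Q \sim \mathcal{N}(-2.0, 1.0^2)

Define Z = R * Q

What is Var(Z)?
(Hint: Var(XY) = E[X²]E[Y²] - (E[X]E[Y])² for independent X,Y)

Var(XY) = E[X²]E[Y²] - (E[X]E[Y])²
E[R] = 5.5, Var(R) = 0.75
E[Q] = -2, Var(Q) = 1
E[R²] = 0.75 + 5.5² = 31
E[Q²] = 1 + (-2)² = 5
Var(Z) = 31*5 - (5.5*(-2))²
= 155 - 121 = 34

34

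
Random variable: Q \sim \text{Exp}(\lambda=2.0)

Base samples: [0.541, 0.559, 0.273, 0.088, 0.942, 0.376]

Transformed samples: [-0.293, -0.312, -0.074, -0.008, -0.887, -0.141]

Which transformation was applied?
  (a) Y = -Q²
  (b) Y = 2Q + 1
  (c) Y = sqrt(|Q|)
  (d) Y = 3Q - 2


Checking option (a) Y = -Q²:
  Q = 0.541 -> Y = -0.293 ✓
  Q = 0.559 -> Y = -0.312 ✓
  Q = 0.273 -> Y = -0.074 ✓
All samples match this transformation.

(a) -Q²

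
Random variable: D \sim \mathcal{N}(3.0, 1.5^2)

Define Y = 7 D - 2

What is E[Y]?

For Y = 7D - 2:
E[Y] = 7 * E[D] - 2
E[D] = 3.0 = 3
E[Y] = 7 * 3 - 2 = 19

19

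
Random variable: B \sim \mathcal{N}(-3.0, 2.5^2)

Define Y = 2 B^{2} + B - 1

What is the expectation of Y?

E[Y] = 2*E[B²] + 1*E[B] - 1
E[B] = -3
E[B²] = Var(B) + (E[B])² = 6.25 + 9 = 15.25
E[Y] = 2*15.25 + 1*(-3) - 1 = 26.5

26.5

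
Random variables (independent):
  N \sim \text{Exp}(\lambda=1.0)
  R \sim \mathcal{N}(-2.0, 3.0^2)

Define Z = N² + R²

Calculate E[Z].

E[Z] = E[N²] + E[R²]
E[N²] = Var(N) + E[N]² = 1 + 1 = 2
E[R²] = Var(R) + E[R]² = 9 + 4 = 13
E[Z] = 2 + 13 = 15

15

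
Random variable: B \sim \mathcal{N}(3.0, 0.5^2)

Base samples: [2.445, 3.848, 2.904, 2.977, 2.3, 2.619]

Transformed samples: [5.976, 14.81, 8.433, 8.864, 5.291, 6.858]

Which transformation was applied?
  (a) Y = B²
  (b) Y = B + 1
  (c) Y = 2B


Checking option (a) Y = B²:
  B = 2.445 -> Y = 5.976 ✓
  B = 3.848 -> Y = 14.81 ✓
  B = 2.904 -> Y = 8.433 ✓
All samples match this transformation.

(a) B²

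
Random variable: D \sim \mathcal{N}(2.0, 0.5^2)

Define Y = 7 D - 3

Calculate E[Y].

For Y = 7D - 3:
E[Y] = 7 * E[D] - 3
E[D] = 2.0 = 2
E[Y] = 7 * 2 - 3 = 11

11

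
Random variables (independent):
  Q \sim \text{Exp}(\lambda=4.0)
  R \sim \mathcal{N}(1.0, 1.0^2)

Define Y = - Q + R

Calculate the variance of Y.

For independent RVs: Var(aX + bY) = a²Var(X) + b²Var(Y)
Var(Q) = 0.0625
Var(R) = 1
Var(Y) = (-1)²*0.0625 + 1²*1
= 1*0.0625 + 1*1 = 1.0625

1.0625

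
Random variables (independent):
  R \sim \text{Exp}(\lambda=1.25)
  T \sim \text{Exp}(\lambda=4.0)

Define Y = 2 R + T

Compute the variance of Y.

For independent RVs: Var(aX + bY) = a²Var(X) + b²Var(Y)
Var(R) = 0.64
Var(T) = 0.0625
Var(Y) = 2²*0.64 + 1²*0.0625
= 4*0.64 + 1*0.0625 = 2.6225

2.6225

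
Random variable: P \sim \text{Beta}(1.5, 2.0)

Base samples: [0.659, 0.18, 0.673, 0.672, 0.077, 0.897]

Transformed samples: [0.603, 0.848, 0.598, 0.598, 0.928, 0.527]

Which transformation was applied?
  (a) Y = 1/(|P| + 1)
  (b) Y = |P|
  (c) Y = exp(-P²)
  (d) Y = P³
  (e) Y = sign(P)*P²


Checking option (a) Y = 1/(|P| + 1):
  P = 0.659 -> Y = 0.603 ✓
  P = 0.18 -> Y = 0.848 ✓
  P = 0.673 -> Y = 0.598 ✓
All samples match this transformation.

(a) 1/(|P| + 1)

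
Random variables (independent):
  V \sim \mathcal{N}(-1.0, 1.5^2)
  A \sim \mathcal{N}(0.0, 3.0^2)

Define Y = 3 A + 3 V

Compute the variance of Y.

For independent RVs: Var(aX + bY) = a²Var(X) + b²Var(Y)
Var(V) = 2.25
Var(A) = 9
Var(Y) = 3²*2.25 + 3²*9
= 9*2.25 + 9*9 = 101.25

101.25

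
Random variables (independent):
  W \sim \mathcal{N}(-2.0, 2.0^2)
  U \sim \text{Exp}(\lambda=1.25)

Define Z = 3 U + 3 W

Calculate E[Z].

E[Z] = 3*E[W] + 3*E[U]
E[W] = -2
E[U] = 0.8
E[Z] = 3*(-2) + 3*0.8 = -3.6

-3.6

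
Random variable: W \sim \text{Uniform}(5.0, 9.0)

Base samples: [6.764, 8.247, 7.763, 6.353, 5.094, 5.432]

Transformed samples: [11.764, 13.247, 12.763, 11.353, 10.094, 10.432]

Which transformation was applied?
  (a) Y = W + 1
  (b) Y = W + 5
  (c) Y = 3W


Checking option (b) Y = W + 5:
  W = 6.764 -> Y = 11.764 ✓
  W = 8.247 -> Y = 13.247 ✓
  W = 7.763 -> Y = 12.763 ✓
All samples match this transformation.

(b) W + 5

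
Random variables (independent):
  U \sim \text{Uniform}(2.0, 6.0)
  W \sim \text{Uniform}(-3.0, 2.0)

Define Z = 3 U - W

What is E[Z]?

E[Z] = 3*E[U] - 1*E[W]
E[U] = 4
E[W] = -0.5
E[Z] = 3*4 - 1*(-0.5) = 12.5

12.5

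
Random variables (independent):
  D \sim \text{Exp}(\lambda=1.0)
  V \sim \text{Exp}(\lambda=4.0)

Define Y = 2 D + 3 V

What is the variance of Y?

For independent RVs: Var(aX + bY) = a²Var(X) + b²Var(Y)
Var(D) = 1
Var(V) = 0.0625
Var(Y) = 2²*1 + 3²*0.0625
= 4*1 + 9*0.0625 = 4.5625

4.5625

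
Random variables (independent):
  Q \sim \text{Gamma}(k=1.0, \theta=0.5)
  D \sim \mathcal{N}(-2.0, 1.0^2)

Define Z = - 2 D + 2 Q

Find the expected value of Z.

E[Z] = 2*E[Q] - 2*E[D]
E[Q] = 0.5
E[D] = -2
E[Z] = 2*0.5 - 2*(-2) = 5

5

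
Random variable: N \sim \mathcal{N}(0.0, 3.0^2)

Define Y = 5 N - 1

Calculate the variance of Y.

For Y = aN + b: Var(Y) = a² * Var(N)
Var(N) = 3.0^2 = 9
Var(Y) = 5² * 9 = 25 * 9 = 225

225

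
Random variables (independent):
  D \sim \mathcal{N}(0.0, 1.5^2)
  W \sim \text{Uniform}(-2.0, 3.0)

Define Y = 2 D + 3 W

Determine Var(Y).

For independent RVs: Var(aX + bY) = a²Var(X) + b²Var(Y)
Var(D) = 2.25
Var(W) = 2.0833333
Var(Y) = 2²*2.25 + 3²*2.0833333
= 4*2.25 + 9*2.0833333 = 27.75

27.75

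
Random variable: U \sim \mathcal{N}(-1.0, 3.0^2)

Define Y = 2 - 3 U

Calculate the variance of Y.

For Y = aU + b: Var(Y) = a² * Var(U)
Var(U) = 3.0^2 = 9
Var(Y) = (-3)² * 9 = 9 * 9 = 81

81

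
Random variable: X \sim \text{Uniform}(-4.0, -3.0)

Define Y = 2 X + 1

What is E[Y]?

For Y = 2X + 1:
E[Y] = 2 * E[X] + 1
E[X] = (-4 - 3)/2 = -3.5
E[Y] = 2 * (-3.5) + 1 = -6

-6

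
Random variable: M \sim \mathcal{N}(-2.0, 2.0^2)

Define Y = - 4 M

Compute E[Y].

For Y = -4M:
E[Y] = -4 * E[M]
E[M] = -2.0 = -2
E[Y] = -4 * (-2) = 8

8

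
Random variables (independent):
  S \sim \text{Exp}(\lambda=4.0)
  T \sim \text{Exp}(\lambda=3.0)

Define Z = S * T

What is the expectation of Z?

For independent RVs: E[XY] = E[X]*E[Y]
E[S] = 0.25
E[T] = 0.33333333
E[Z] = 0.25 * 0.33333333 = 0.083333333

0.083333333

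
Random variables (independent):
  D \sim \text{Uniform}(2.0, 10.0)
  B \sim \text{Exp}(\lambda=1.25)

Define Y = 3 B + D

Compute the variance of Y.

For independent RVs: Var(aX + bY) = a²Var(X) + b²Var(Y)
Var(D) = 5.3333333
Var(B) = 0.64
Var(Y) = 1²*5.3333333 + 3²*0.64
= 1*5.3333333 + 9*0.64 = 11.093333

11.093333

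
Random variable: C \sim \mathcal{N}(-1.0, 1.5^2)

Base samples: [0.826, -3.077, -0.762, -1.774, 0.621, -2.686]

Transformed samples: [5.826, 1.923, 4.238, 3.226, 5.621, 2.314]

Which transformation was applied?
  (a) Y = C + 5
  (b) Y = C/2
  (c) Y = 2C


Checking option (a) Y = C + 5:
  C = 0.826 -> Y = 5.826 ✓
  C = -3.077 -> Y = 1.923 ✓
  C = -0.762 -> Y = 4.238 ✓
All samples match this transformation.

(a) C + 5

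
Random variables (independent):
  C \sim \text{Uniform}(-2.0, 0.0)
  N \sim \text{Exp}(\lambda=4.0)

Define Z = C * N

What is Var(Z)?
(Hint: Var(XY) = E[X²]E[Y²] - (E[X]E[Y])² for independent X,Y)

Var(XY) = E[X²]E[Y²] - (E[X]E[Y])²
E[C] = -1, Var(C) = 0.33333333
E[N] = 0.25, Var(N) = 0.0625
E[C²] = 0.33333333 + (-1)² = 1.3333333
E[N²] = 0.0625 + 0.25² = 0.125
Var(Z) = 1.3333333*0.125 - (-1*0.25)²
= 0.16666667 - 0.0625 = 0.10416667

0.10416667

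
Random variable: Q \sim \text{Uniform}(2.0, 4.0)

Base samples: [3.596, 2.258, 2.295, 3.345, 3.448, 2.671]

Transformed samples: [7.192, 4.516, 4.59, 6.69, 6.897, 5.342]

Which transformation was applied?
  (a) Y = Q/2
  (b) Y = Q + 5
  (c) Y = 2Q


Checking option (c) Y = 2Q:
  Q = 3.596 -> Y = 7.192 ✓
  Q = 2.258 -> Y = 4.516 ✓
  Q = 2.295 -> Y = 4.59 ✓
All samples match this transformation.

(c) 2Q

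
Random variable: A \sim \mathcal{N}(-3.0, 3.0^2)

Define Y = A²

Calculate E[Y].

Using E[X²] = Var(X) + (E[X])²:
E[A] = -3
Var(A) = 3.0^2 = 9
E[A²] = 9 + (-3)² = 9 + 9 = 18

18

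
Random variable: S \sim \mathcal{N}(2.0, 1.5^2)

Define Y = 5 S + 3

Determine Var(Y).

For Y = aS + b: Var(Y) = a² * Var(S)
Var(S) = 1.5^2 = 2.25
Var(Y) = 5² * 2.25 = 25 * 2.25 = 56.25

56.25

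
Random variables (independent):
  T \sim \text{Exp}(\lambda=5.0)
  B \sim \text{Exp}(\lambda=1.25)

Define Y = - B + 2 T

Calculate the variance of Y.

For independent RVs: Var(aX + bY) = a²Var(X) + b²Var(Y)
Var(T) = 0.04
Var(B) = 0.64
Var(Y) = 2²*0.04 + (-1)²*0.64
= 4*0.04 + 1*0.64 = 0.8

0.8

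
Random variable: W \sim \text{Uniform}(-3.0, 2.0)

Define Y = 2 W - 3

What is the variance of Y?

For Y = aW + b: Var(Y) = a² * Var(W)
Var(W) = (2 + 3)^2/12 = 2.0833333
Var(Y) = 2² * 2.0833333 = 4 * 2.0833333 = 8.3333333

8.3333333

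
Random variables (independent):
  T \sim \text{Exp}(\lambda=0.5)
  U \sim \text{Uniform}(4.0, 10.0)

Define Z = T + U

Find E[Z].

E[Z] = 1*E[T] + 1*E[U]
E[T] = 2
E[U] = 7
E[Z] = 1*2 + 1*7 = 9

9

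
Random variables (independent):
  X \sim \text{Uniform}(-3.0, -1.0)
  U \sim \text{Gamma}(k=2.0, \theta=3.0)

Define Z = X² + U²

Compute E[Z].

E[Z] = E[X²] + E[U²]
E[X²] = Var(X) + E[X]² = 0.33333333 + 4 = 4.3333333
E[U²] = Var(U) + E[U]² = 18 + 36 = 54
E[Z] = 4.3333333 + 54 = 58.333333

58.333333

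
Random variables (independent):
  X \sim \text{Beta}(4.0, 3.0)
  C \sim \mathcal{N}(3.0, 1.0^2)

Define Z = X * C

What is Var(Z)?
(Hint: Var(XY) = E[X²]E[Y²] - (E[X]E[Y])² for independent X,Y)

Var(XY) = E[X²]E[Y²] - (E[X]E[Y])²
E[X] = 0.57142857, Var(X) = 0.030612245
E[C] = 3, Var(C) = 1
E[X²] = 0.030612245 + 0.57142857² = 0.35714286
E[C²] = 1 + 3² = 10
Var(Z) = 0.35714286*10 - (0.57142857*3)²
= 3.5714286 - 2.9387755 = 0.63265306

0.63265306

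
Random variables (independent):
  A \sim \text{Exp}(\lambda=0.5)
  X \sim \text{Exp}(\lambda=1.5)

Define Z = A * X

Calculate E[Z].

For independent RVs: E[XY] = E[X]*E[Y]
E[A] = 2
E[X] = 0.66666667
E[Z] = 2 * 0.66666667 = 1.3333333

1.3333333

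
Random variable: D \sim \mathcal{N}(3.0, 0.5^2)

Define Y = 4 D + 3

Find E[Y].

For Y = 4D + 3:
E[Y] = 4 * E[D] + 3
E[D] = 3.0 = 3
E[Y] = 4 * 3 + 3 = 15

15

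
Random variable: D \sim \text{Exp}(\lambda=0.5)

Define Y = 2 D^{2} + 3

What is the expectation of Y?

E[Y] = 2*E[D²] + 3
E[D] = 2
E[D²] = Var(D) + (E[D])² = 4 + 4 = 8
E[Y] = 2*8 + 3 = 19

19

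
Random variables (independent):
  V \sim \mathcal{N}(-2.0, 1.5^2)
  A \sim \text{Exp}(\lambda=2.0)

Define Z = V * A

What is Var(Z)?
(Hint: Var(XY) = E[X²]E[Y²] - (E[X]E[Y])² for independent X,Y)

Var(XY) = E[X²]E[Y²] - (E[X]E[Y])²
E[V] = -2, Var(V) = 2.25
E[A] = 0.5, Var(A) = 0.25
E[V²] = 2.25 + (-2)² = 6.25
E[A²] = 0.25 + 0.5² = 0.5
Var(Z) = 6.25*0.5 - (-2*0.5)²
= 3.125 - 1 = 2.125

2.125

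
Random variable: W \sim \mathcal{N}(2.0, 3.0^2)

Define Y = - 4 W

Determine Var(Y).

For Y = aW + b: Var(Y) = a² * Var(W)
Var(W) = 3.0^2 = 9
Var(Y) = (-4)² * 9 = 16 * 9 = 144

144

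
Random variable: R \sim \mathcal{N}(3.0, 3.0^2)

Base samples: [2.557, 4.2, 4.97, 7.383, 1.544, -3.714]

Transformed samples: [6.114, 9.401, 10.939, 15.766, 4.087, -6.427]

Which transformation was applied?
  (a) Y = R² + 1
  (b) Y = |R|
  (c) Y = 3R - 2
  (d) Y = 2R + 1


Checking option (d) Y = 2R + 1:
  R = 2.557 -> Y = 6.114 ✓
  R = 4.2 -> Y = 9.401 ✓
  R = 4.97 -> Y = 10.939 ✓
All samples match this transformation.

(d) 2R + 1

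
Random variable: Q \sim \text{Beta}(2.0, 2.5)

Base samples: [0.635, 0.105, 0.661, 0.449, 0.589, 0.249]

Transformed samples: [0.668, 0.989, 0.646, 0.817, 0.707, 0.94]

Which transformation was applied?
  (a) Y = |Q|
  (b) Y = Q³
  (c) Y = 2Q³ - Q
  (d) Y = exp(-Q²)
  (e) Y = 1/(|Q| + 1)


Checking option (d) Y = exp(-Q²):
  Q = 0.635 -> Y = 0.668 ✓
  Q = 0.105 -> Y = 0.989 ✓
  Q = 0.661 -> Y = 0.646 ✓
All samples match this transformation.

(d) exp(-Q²)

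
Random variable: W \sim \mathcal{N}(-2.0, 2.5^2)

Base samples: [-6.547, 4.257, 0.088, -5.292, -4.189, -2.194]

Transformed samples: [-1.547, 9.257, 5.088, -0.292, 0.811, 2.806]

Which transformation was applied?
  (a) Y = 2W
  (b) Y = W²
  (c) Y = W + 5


Checking option (c) Y = W + 5:
  W = -6.547 -> Y = -1.547 ✓
  W = 4.257 -> Y = 9.257 ✓
  W = 0.088 -> Y = 5.088 ✓
All samples match this transformation.

(c) W + 5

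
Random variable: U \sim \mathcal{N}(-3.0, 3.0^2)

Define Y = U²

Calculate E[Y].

Using E[X²] = Var(X) + (E[X])²:
E[U] = -3
Var(U) = 3.0^2 = 9
E[U²] = 9 + (-3)² = 9 + 9 = 18

18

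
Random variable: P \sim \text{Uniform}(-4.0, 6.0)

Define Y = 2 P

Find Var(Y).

For Y = aP + b: Var(Y) = a² * Var(P)
Var(P) = (6 + 4)^2/12 = 8.3333333
Var(Y) = 2² * 8.3333333 = 4 * 8.3333333 = 33.333333

33.333333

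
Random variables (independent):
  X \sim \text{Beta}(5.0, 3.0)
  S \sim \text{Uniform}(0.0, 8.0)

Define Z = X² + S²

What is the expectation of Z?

E[Z] = E[X²] + E[S²]
E[X²] = Var(X) + E[X]² = 0.026041667 + 0.390625 = 0.41666667
E[S²] = Var(S) + E[S]² = 5.3333333 + 16 = 21.333333
E[Z] = 0.41666667 + 21.333333 = 21.75

21.75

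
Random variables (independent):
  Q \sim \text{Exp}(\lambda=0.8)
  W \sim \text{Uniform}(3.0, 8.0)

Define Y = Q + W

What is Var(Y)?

For independent RVs: Var(aX + bY) = a²Var(X) + b²Var(Y)
Var(Q) = 1.5625
Var(W) = 2.0833333
Var(Y) = 1²*1.5625 + 1²*2.0833333
= 1*1.5625 + 1*2.0833333 = 3.6458333

3.6458333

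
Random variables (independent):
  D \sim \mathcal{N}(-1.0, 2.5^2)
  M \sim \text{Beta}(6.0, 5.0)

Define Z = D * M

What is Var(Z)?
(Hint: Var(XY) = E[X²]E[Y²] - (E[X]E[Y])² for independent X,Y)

Var(XY) = E[X²]E[Y²] - (E[X]E[Y])²
E[D] = -1, Var(D) = 6.25
E[M] = 0.54545455, Var(M) = 0.020661157
E[D²] = 6.25 + (-1)² = 7.25
E[M²] = 0.020661157 + 0.54545455² = 0.31818182
Var(Z) = 7.25*0.31818182 - (-1*0.54545455)²
= 2.3068182 - 0.29752066 = 2.0092975

2.0092975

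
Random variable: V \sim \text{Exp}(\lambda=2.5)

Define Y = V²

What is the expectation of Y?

E[V²] = Var(V) + (E[V])² = 0.16 + 0.16 = 0.32

0.32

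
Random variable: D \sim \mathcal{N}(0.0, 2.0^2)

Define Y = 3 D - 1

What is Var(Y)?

For Y = aD + b: Var(Y) = a² * Var(D)
Var(D) = 2.0^2 = 4
Var(Y) = 3² * 4 = 9 * 4 = 36

36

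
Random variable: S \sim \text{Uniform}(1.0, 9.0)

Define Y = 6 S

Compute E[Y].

For Y = 6S:
E[Y] = 6 * E[S]
E[S] = (1 + 9)/2 = 5
E[Y] = 6 * 5 = 30

30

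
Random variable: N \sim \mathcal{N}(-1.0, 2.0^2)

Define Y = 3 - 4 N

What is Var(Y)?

For Y = aN + b: Var(Y) = a² * Var(N)
Var(N) = 2.0^2 = 4
Var(Y) = (-4)² * 4 = 16 * 4 = 64

64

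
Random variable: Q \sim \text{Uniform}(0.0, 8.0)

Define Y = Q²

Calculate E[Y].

E[Q²] = Var(Q) + (E[Q])² = 5.3333333 + 16 = 21.333333

21.333333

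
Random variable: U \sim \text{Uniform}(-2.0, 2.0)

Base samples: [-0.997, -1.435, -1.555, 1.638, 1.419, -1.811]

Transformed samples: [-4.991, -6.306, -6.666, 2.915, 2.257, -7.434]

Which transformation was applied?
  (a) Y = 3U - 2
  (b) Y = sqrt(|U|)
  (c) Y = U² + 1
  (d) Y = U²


Checking option (a) Y = 3U - 2:
  U = -0.997 -> Y = -4.991 ✓
  U = -1.435 -> Y = -6.306 ✓
  U = -1.555 -> Y = -6.666 ✓
All samples match this transformation.

(a) 3U - 2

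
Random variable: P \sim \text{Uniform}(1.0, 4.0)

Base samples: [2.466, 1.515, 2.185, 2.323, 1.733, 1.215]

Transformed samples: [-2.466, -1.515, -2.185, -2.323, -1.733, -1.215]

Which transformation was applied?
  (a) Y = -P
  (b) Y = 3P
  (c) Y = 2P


Checking option (a) Y = -P:
  P = 2.466 -> Y = -2.466 ✓
  P = 1.515 -> Y = -1.515 ✓
  P = 2.185 -> Y = -2.185 ✓
All samples match this transformation.

(a) -P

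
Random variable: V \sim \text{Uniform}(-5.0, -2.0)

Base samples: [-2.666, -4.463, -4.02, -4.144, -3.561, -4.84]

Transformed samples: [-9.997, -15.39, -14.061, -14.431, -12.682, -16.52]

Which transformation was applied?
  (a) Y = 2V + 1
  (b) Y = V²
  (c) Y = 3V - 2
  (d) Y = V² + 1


Checking option (c) Y = 3V - 2:
  V = -2.666 -> Y = -9.997 ✓
  V = -4.463 -> Y = -15.39 ✓
  V = -4.02 -> Y = -14.061 ✓
All samples match this transformation.

(c) 3V - 2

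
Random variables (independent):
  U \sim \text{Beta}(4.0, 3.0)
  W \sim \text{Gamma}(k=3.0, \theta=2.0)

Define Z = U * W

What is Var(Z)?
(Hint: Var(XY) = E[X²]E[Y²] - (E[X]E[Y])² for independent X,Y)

Var(XY) = E[X²]E[Y²] - (E[X]E[Y])²
E[U] = 0.57142857, Var(U) = 0.030612245
E[W] = 6, Var(W) = 12
E[U²] = 0.030612245 + 0.57142857² = 0.35714286
E[W²] = 12 + 6² = 48
Var(Z) = 0.35714286*48 - (0.57142857*6)²
= 17.142857 - 11.755102 = 5.3877551

5.3877551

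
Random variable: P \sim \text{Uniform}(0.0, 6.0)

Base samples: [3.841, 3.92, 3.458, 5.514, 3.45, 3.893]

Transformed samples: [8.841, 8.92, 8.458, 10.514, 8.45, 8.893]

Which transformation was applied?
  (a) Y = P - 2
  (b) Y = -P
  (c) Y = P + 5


Checking option (c) Y = P + 5:
  P = 3.841 -> Y = 8.841 ✓
  P = 3.92 -> Y = 8.92 ✓
  P = 3.458 -> Y = 8.458 ✓
All samples match this transformation.

(c) P + 5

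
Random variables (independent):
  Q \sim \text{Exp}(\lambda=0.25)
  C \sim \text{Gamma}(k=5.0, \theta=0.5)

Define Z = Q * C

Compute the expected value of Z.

For independent RVs: E[XY] = E[X]*E[Y]
E[Q] = 4
E[C] = 2.5
E[Z] = 4 * 2.5 = 10

10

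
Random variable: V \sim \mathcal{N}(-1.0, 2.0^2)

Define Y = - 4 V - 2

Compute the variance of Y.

For Y = aV + b: Var(Y) = a² * Var(V)
Var(V) = 2.0^2 = 4
Var(Y) = (-4)² * 4 = 16 * 4 = 64

64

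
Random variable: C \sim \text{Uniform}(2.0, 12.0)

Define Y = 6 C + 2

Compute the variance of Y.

For Y = aC + b: Var(Y) = a² * Var(C)
Var(C) = (12 - 2)^2/12 = 8.3333333
Var(Y) = 6² * 8.3333333 = 36 * 8.3333333 = 300

300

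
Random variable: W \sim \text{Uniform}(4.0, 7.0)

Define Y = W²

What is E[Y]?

Using E[X²] = Var(X) + (E[X])²:
E[W] = 5.5
Var(W) = (7 - 4)^2/12 = 0.75
E[W²] = 0.75 + 5.5² = 0.75 + 30.25 = 31

31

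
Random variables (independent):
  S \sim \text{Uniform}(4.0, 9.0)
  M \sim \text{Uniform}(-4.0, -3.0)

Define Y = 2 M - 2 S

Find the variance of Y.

For independent RVs: Var(aX + bY) = a²Var(X) + b²Var(Y)
Var(S) = 2.0833333
Var(M) = 0.083333333
Var(Y) = (-2)²*2.0833333 + 2²*0.083333333
= 4*2.0833333 + 4*0.083333333 = 8.6666667

8.6666667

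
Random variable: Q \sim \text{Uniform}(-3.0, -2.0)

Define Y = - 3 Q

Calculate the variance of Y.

For Y = aQ + b: Var(Y) = a² * Var(Q)
Var(Q) = (-2 + 3)^2/12 = 0.083333333
Var(Y) = (-3)² * 0.083333333 = 9 * 0.083333333 = 0.75

0.75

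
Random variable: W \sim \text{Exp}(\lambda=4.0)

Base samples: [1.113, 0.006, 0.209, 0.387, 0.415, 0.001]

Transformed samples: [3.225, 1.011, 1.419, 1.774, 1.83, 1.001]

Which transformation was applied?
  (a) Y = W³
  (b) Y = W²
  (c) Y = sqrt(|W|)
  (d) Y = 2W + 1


Checking option (d) Y = 2W + 1:
  W = 1.113 -> Y = 3.225 ✓
  W = 0.006 -> Y = 1.011 ✓
  W = 0.209 -> Y = 1.419 ✓
All samples match this transformation.

(d) 2W + 1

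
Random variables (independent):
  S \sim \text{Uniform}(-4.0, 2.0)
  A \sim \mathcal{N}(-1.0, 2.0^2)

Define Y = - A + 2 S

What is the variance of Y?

For independent RVs: Var(aX + bY) = a²Var(X) + b²Var(Y)
Var(S) = 3
Var(A) = 4
Var(Y) = 2²*3 + (-1)²*4
= 4*3 + 1*4 = 16

16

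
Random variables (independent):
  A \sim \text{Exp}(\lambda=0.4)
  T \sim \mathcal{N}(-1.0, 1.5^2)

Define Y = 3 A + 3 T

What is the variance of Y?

For independent RVs: Var(aX + bY) = a²Var(X) + b²Var(Y)
Var(A) = 6.25
Var(T) = 2.25
Var(Y) = 3²*6.25 + 3²*2.25
= 9*6.25 + 9*2.25 = 76.5

76.5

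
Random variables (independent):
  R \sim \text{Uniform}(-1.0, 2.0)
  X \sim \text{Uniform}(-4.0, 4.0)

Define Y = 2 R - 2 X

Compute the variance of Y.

For independent RVs: Var(aX + bY) = a²Var(X) + b²Var(Y)
Var(R) = 0.75
Var(X) = 5.3333333
Var(Y) = 2²*0.75 + (-2)²*5.3333333
= 4*0.75 + 4*5.3333333 = 24.333333

24.333333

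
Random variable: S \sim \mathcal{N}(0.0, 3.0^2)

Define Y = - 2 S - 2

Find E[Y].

For Y = -2S - 2:
E[Y] = -2 * E[S] - 2
E[S] = 0.0 = 0
E[Y] = -2 * 0 - 2 = -2

-2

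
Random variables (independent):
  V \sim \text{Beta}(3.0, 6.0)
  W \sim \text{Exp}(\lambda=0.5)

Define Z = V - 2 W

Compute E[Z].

E[Z] = 1*E[V] - 2*E[W]
E[V] = 0.33333333
E[W] = 2
E[Z] = 1*0.33333333 - 2*2 = -3.6666667

-3.6666667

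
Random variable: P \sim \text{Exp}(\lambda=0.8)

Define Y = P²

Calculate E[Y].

E[P²] = Var(P) + (E[P])² = 1.5625 + 1.5625 = 3.125

3.125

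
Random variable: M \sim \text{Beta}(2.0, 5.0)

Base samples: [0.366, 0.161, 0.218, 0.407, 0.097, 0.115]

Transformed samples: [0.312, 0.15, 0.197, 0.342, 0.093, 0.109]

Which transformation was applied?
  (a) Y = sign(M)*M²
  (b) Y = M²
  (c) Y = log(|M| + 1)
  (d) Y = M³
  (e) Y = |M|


Checking option (c) Y = log(|M| + 1):
  M = 0.366 -> Y = 0.312 ✓
  M = 0.161 -> Y = 0.15 ✓
  M = 0.218 -> Y = 0.197 ✓
All samples match this transformation.

(c) log(|M| + 1)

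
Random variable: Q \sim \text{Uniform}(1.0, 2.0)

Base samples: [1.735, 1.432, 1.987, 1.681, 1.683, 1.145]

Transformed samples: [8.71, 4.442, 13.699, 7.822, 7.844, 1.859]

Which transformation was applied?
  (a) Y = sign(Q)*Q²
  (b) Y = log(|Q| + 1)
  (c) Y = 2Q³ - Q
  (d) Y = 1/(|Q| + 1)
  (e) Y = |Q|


Checking option (c) Y = 2Q³ - Q:
  Q = 1.735 -> Y = 8.71 ✓
  Q = 1.432 -> Y = 4.442 ✓
  Q = 1.987 -> Y = 13.699 ✓
All samples match this transformation.

(c) 2Q³ - Q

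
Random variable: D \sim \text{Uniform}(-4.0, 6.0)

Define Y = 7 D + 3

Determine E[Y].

For Y = 7D + 3:
E[Y] = 7 * E[D] + 3
E[D] = (-4 + 6)/2 = 1
E[Y] = 7 * 1 + 3 = 10

10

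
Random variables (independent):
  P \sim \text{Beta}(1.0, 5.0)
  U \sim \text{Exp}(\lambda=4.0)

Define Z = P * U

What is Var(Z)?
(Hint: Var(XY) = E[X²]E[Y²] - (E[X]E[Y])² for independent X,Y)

Var(XY) = E[X²]E[Y²] - (E[X]E[Y])²
E[P] = 0.16666667, Var(P) = 0.01984127
E[U] = 0.25, Var(U) = 0.0625
E[P²] = 0.01984127 + 0.16666667² = 0.047619048
E[U²] = 0.0625 + 0.25² = 0.125
Var(Z) = 0.047619048*0.125 - (0.16666667*0.25)²
= 0.005952381 - 0.0017361111 = 0.0042162698

0.0042162698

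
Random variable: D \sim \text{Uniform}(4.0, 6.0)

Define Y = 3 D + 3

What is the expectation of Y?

For Y = 3D + 3:
E[Y] = 3 * E[D] + 3
E[D] = (4 + 6)/2 = 5
E[Y] = 3 * 5 + 3 = 18

18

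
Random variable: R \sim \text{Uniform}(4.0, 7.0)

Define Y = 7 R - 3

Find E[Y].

For Y = 7R - 3:
E[Y] = 7 * E[R] - 3
E[R] = (4 + 7)/2 = 5.5
E[Y] = 7 * 5.5 - 3 = 35.5

35.5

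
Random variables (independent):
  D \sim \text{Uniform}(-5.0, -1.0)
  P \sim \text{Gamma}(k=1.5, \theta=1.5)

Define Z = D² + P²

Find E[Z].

E[Z] = E[D²] + E[P²]
E[D²] = Var(D) + E[D]² = 1.3333333 + 9 = 10.333333
E[P²] = Var(P) + E[P]² = 3.375 + 5.0625 = 8.4375
E[Z] = 10.333333 + 8.4375 = 18.770833

18.770833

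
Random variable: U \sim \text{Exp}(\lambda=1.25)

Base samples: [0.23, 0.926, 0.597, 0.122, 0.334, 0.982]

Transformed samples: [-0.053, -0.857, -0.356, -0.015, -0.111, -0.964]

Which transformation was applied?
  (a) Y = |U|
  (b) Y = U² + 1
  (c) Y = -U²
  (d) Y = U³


Checking option (c) Y = -U²:
  U = 0.23 -> Y = -0.053 ✓
  U = 0.926 -> Y = -0.857 ✓
  U = 0.597 -> Y = -0.356 ✓
All samples match this transformation.

(c) -U²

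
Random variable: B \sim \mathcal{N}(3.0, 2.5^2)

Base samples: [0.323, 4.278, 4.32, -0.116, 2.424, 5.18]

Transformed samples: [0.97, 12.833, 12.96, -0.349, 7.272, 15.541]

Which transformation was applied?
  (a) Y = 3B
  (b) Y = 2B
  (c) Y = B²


Checking option (a) Y = 3B:
  B = 0.323 -> Y = 0.97 ✓
  B = 4.278 -> Y = 12.833 ✓
  B = 4.32 -> Y = 12.96 ✓
All samples match this transformation.

(a) 3B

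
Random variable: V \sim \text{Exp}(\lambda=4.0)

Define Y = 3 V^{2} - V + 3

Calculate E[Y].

E[Y] = 3*E[V²] - 1*E[V] + 3
E[V] = 0.25
E[V²] = Var(V) + (E[V])² = 0.0625 + 0.0625 = 0.125
E[Y] = 3*0.125 - 1*0.25 + 3 = 3.125

3.125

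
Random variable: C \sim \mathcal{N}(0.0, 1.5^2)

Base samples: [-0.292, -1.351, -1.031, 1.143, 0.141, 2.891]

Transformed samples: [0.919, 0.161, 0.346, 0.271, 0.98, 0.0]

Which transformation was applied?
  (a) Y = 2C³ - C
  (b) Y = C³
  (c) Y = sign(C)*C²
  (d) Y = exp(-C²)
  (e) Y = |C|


Checking option (d) Y = exp(-C²):
  C = -0.292 -> Y = 0.919 ✓
  C = -1.351 -> Y = 0.161 ✓
  C = -1.031 -> Y = 0.346 ✓
All samples match this transformation.

(d) exp(-C²)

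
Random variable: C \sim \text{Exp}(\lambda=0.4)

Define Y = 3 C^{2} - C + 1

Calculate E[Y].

E[Y] = 3*E[C²] - 1*E[C] + 1
E[C] = 2.5
E[C²] = Var(C) + (E[C])² = 6.25 + 6.25 = 12.5
E[Y] = 3*12.5 - 1*2.5 + 1 = 36

36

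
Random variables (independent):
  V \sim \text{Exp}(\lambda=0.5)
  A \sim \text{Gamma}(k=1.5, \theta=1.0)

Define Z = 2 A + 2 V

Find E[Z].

E[Z] = 2*E[V] + 2*E[A]
E[V] = 2
E[A] = 1.5
E[Z] = 2*2 + 2*1.5 = 7

7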